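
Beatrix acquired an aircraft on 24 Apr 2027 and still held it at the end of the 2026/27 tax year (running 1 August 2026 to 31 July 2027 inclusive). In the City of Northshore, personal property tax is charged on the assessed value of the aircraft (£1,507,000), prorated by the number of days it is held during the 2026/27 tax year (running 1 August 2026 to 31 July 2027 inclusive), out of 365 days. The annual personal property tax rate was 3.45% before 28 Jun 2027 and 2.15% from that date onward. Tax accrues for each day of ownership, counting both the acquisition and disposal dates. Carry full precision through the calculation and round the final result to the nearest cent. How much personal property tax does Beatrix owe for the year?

24 Apr – 27 Jun 2027: 65 days at 3.45% → £1,507,000 × 3.45% × 65/365 = £9,258.7603
28 Jun – 31 Jul 2027: 34 days at 2.15% → £1,507,000 × 2.15% × 34/365 = £3,018.1288
Total = £12,276.8890

£12,276.89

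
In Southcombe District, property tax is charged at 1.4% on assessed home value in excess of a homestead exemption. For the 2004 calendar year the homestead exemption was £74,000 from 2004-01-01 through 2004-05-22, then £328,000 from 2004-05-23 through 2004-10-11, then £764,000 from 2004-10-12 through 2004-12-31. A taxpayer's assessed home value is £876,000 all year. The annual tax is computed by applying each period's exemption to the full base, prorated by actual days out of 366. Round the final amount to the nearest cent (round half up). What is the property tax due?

2004-01-01 to 2004-05-22: 143 days, exemption £74,000 → (£876,000 − £74,000) × 1.4% × 143/366 = £4,386.8962
2004-05-23 to 2004-10-11: 142 days, exemption £328,000 → (£876,000 − £328,000) × 1.4% × 142/366 = £2,976.5683
2004-10-12 to 2004-12-31: 81 days, exemption £764,000 → (£876,000 − £764,000) × 1.4% × 81/366 = £347.0164
Total = £7,710.4809

£7,710.48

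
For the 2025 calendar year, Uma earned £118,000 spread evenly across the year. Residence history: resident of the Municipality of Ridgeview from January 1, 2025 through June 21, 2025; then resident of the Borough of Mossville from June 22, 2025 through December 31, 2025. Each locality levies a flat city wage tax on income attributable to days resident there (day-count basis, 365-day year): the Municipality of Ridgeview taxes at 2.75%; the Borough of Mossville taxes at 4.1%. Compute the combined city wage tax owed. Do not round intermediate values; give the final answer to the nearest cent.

£4,087.33

The Municipality of Ridgeview, January 1 – June 21, 2025: 172 days → £118,000 × 2.75% × 172/365 = £1,529.1507
The Borough of Mossville, June 22 – December 31, 2025: 193 days → £118,000 × 4.1% × 193/365 = £2,558.1753
Total = £4,087.3260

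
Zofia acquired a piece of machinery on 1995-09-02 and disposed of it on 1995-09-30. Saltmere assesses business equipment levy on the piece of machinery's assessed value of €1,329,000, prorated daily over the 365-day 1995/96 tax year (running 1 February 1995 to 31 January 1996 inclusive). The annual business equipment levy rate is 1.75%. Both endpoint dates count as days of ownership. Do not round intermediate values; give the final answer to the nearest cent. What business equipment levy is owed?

€1,847.86

Days held (1995-09-02 to 1995-09-30): 29 out of 365
Tax = €1,329,000 × 1.75% × 29/365 = €1,847.8562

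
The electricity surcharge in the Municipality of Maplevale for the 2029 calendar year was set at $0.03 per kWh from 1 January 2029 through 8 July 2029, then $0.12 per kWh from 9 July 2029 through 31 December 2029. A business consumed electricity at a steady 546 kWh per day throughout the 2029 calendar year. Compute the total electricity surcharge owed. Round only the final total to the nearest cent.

$14,627.34

1 January – 8 July 2029: 189 days × 546 kWh/day = 103,194 kWh at $0.03/kWh → $3,095.82
9 July – 31 December 2029: 176 days × 546 kWh/day = 96,096 kWh at $0.12/kWh → $11,531.52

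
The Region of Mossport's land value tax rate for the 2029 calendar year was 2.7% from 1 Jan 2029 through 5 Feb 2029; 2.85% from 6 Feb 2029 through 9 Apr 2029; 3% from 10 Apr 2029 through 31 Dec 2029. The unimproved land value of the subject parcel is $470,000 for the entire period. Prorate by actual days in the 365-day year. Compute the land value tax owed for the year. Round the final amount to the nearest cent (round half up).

1 Jan – 5 Feb 2029: 36 days at 2.7% → $470,000 × 2.7% × 36/365 = $1,251.6164
6 Feb – 9 Apr 2029: 63 days at 2.85% → $470,000 × 2.85% × 63/365 = $2,312.0137
10 Apr – 31 Dec 2029: 266 days at 3% → $470,000 × 3% × 266/365 = $10,275.6164
Total = $13,839.2466

$13,839.25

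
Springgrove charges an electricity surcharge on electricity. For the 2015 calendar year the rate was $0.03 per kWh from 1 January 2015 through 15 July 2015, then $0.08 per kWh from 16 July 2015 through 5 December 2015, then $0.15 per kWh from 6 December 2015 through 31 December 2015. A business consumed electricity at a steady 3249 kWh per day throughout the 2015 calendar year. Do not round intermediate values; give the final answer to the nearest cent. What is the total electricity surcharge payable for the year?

1 January – 15 July 2015: 196 days × 3249 kWh/day = 636,804 kWh at $0.03/kWh → $19104.12
16 July – 5 December 2015: 143 days × 3249 kWh/day = 464,607 kWh at $0.08/kWh → $37168.56
6 December – 31 December 2015: 26 days × 3249 kWh/day = 84,474 kWh at $0.15/kWh → $12671.10

$68943.78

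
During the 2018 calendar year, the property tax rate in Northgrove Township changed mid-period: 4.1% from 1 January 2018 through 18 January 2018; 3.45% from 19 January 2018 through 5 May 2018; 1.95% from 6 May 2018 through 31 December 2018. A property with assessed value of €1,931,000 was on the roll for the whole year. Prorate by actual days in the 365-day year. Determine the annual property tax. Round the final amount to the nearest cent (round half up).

1 January – 18 January 2018: 18 days at 4.1% → €1,931,000 × 4.1% × 18/365 = €3,904.3233
19 January – 5 May 2018: 107 days at 3.45% → €1,931,000 × 3.45% × 107/365 = €19,529.5521
6 May – 31 December 2018: 240 days at 1.95% → €1,931,000 × 1.95% × 240/365 = €24,759.1233
Total = €48,192.9986

€48,193.00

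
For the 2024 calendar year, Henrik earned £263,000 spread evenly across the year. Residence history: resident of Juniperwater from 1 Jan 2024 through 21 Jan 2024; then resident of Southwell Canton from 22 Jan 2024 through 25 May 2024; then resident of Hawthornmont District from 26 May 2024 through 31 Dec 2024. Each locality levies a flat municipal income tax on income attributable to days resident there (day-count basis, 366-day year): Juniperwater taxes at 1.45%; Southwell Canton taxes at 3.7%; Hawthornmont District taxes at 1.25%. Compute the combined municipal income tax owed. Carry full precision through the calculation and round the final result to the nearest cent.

£5,518.33

Juniperwater, 1 Jan – 21 Jan 2024: 21 days → £263,000 × 1.45% × 21/366 = £218.8074
Southwell Canton, 22 Jan – 25 May 2024: 125 days → £263,000 × 3.7% × 125/366 = £3,323.4290
Hawthornmont District, 26 May – 31 Dec 2024: 220 days → £263,000 × 1.25% × 220/366 = £1,976.0929
Total = £5,518.3292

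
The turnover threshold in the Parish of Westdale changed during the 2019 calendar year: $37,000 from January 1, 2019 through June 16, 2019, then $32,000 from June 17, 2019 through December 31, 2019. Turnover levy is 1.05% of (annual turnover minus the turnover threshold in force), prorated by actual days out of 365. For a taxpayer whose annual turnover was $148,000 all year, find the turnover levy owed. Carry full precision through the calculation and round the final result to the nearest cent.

January 1 – June 16, 2019: 167 days, exemption $37,000 → ($148,000 − $37,000) × 1.05% × 167/365 = $533.2562
June 17 – December 31, 2019: 198 days, exemption $32,000 → ($148,000 − $32,000) × 1.05% × 198/365 = $660.7233
Total = $1,193.9795

$1,193.98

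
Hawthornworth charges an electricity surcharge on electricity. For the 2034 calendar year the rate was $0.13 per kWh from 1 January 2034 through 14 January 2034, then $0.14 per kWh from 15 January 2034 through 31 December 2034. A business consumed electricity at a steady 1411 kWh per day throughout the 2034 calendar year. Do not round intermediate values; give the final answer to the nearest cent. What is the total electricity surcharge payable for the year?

1 January – 14 January 2034: 14 days × 1411 kWh/day = 19,754 kWh at $0.13/kWh → $2,568.02
15 January – 31 December 2034: 351 days × 1411 kWh/day = 495,261 kWh at $0.14/kWh → $69,336.54

$71,904.56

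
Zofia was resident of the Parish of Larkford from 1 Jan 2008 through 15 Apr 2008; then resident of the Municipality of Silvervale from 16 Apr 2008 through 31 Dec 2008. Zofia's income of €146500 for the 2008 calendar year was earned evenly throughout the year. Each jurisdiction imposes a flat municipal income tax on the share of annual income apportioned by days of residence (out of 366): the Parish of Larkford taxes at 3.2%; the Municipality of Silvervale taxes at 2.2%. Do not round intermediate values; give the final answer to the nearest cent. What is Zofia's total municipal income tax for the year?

The Parish of Larkford, 1 Jan – 15 Apr 2008: 106 days → €146500 × 3.2% × 106/366 = €1357.7268
The Municipality of Silvervale, 16 Apr – 31 Dec 2008: 260 days → €146500 × 2.2% × 260/366 = €2289.5628
Total = €3647.2896

€3647.29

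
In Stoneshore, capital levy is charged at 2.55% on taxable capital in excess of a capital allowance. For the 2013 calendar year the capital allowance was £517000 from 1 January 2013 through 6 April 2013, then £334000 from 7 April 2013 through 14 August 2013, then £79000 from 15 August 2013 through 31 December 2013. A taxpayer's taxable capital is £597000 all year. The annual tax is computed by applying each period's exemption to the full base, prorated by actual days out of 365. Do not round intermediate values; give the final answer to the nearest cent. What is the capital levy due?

1 January – 6 April 2013: 96 days, exemption £517000 → (£597000 − £517000) × 2.55% × 96/365 = £536.5479
7 April – 14 August 2013: 130 days, exemption £334000 → (£597000 − £334000) × 2.55% × 130/365 = £2388.6164
15 August – 31 December 2013: 139 days, exemption £79000 → (£597000 − £79000) × 2.55% × 139/365 = £5030.2767
Total = £7955.4411

£7955.44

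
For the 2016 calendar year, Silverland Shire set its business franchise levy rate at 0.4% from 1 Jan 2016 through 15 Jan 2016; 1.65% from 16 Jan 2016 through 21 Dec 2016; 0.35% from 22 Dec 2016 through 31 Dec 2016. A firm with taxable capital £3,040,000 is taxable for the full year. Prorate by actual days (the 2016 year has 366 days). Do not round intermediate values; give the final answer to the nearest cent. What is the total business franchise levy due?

£47,522.84

1 Jan – 15 Jan 2016: 15 days at 0.4% → £3,040,000 × 0.4% × 15/366 = £498.3607
16 Jan – 21 Dec 2016: 341 days at 1.65% → £3,040,000 × 1.65% × 341/366 = £46,733.7705
22 Dec – 31 Dec 2016: 10 days at 0.35% → £3,040,000 × 0.35% × 10/366 = £290.7104
Total = £47,522.8415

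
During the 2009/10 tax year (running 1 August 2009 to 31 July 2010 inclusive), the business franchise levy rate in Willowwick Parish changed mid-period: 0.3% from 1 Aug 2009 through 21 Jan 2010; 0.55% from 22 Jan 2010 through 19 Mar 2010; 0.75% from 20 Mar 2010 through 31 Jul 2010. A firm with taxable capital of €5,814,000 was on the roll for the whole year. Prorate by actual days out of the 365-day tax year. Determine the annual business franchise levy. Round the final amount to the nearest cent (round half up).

1 Aug 2009 – 21 Jan 2010: 174 days at 0.3% → €5,814,000 × 0.3% × 174/365 = €8,314.8164
22 Jan – 19 Mar 2010: 57 days at 0.55% → €5,814,000 × 0.55% × 57/365 = €4,993.6685
20 Mar – 31 Jul 2010: 134 days at 0.75% → €5,814,000 × 0.75% × 134/365 = €16,008.4110
Total = €29,316.8959

€29,316.90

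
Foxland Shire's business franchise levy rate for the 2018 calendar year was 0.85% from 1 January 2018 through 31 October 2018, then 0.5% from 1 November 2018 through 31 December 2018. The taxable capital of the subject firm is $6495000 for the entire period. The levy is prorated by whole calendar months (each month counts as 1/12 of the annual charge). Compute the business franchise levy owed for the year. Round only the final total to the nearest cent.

$51418.75

1 January – 31 October 2018: 10 months at 0.85% → $6495000 × 0.85% × 10/12 = $46006.2500
1 November – 31 December 2018: 2 months at 0.5% → $6495000 × 0.5% × 2/12 = $5412.5000
Total = $51418.7500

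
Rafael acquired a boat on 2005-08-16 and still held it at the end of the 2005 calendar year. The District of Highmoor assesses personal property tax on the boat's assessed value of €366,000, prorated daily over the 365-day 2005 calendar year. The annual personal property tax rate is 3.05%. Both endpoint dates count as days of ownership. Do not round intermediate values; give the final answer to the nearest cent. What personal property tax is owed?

Days held (2005-08-16 to 2005-12-31): 138 out of 365
Tax = €366,000 × 3.05% × 138/365 = €4,220.5315

€4,220.53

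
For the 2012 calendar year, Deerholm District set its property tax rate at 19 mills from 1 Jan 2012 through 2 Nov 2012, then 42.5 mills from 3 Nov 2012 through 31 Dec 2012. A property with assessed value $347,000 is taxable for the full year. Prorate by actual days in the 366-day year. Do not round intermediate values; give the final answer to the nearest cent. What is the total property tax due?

$7,907.52

1 Jan – 2 Nov 2012: 307 days at 19 mills → $347,000 × 1.9% × 307/366 = $5,530.1940
3 Nov – 31 Dec 2012: 59 days at 42.5 mills → $347,000 × 4.25% × 59/366 = $2,377.3292
Total = $7,907.5232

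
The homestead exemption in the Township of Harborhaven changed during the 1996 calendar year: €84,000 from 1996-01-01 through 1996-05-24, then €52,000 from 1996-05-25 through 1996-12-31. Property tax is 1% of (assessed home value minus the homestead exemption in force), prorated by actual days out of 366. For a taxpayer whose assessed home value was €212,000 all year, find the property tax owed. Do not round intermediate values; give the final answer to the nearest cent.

1996-01-01 to 1996-05-24: 145 days, exemption €84,000 → (€212,000 − €84,000) × 1% × 145/366 = €507.1038
1996-05-25 to 1996-12-31: 221 days, exemption €52,000 → (€212,000 − €52,000) × 1% × 221/366 = €966.1202
Total = €1,473.2240

€1,473.22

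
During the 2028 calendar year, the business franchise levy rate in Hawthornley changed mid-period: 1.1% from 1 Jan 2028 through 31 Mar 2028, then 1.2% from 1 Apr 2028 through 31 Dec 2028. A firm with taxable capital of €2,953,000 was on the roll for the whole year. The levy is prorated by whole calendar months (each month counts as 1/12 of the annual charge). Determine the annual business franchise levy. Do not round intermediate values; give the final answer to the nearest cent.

1 Jan – 31 Mar 2028: 3 months at 1.1% → €2,953,000 × 1.1% × 3/12 = €8,120.7500
1 Apr – 31 Dec 2028: 9 months at 1.2% → €2,953,000 × 1.2% × 9/12 = €26,577.0000
Total = €34,697.7500

€34,697.75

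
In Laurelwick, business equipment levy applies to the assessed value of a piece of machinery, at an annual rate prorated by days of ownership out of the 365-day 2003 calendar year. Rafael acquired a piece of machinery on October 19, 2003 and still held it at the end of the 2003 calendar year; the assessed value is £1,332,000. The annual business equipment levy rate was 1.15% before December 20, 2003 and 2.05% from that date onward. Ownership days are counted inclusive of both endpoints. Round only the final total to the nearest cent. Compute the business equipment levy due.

October 19 – December 19, 2003: 62 days at 1.15% → £1,332,000 × 1.15% × 62/365 = £2,601.9616
December 20 – December 31, 2003: 12 days at 2.05% → £1,332,000 × 2.05% × 12/365 = £897.7315
Total = £3,499.6932

£3,499.69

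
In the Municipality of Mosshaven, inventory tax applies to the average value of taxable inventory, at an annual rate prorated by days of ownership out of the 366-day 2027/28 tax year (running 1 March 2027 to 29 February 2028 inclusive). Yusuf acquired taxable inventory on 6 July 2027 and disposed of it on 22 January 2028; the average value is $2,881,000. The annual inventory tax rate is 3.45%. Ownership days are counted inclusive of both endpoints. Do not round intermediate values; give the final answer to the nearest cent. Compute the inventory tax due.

Days held (6 July 2027 – 22 January 2028): 201 out of 366
Tax = $2,881,000 × 3.45% × 201/366 = $54,585.5041

$54,585.50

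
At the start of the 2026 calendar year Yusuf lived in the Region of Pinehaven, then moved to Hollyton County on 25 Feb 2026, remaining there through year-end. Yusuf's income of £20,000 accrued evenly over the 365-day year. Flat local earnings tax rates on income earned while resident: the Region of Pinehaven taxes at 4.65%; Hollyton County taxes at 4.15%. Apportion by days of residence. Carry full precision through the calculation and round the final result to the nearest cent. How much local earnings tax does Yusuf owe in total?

£845.07

The Region of Pinehaven, 1 Jan – 24 Feb 2026: 55 days → £20,000 × 4.65% × 55/365 = £140.1370
Hollyton County, 25 Feb – 31 Dec 2026: 310 days → £20,000 × 4.15% × 310/365 = £704.9315
Total = £845.0685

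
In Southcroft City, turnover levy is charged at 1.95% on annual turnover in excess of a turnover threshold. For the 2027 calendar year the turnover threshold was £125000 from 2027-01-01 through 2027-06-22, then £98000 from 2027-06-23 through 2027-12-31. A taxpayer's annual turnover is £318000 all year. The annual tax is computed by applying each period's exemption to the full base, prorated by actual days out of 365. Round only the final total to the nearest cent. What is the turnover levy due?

2027-01-01 to 2027-06-22: 173 days, exemption £125000 → (£318000 − £125000) × 1.95% × 173/365 = £1783.7959
2027-06-23 to 2027-12-31: 192 days, exemption £98000 → (£318000 − £98000) × 1.95% × 192/365 = £2256.6575
Total = £4040.4534

£4040.45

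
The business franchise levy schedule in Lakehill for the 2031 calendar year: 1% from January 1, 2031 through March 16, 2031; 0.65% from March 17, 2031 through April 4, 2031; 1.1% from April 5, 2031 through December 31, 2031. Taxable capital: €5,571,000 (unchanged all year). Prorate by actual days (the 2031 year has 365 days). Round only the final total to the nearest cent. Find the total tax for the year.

€58,831.29

January 1 – March 16, 2031: 75 days at 1% → €5,571,000 × 1% × 75/365 = €11,447.2603
March 17 – April 4, 2031: 19 days at 0.65% → €5,571,000 × 0.65% × 19/365 = €1,884.9822
April 5 – December 31, 2031: 271 days at 1.1% → €5,571,000 × 1.1% × 271/365 = €45,499.0438
Total = €58,831.2863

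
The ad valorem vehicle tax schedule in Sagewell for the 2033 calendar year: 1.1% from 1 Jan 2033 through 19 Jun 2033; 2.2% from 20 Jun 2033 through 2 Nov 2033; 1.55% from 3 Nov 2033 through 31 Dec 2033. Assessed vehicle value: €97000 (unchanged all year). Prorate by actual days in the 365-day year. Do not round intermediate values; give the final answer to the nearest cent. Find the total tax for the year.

€1535.12

1 Jan – 19 Jun 2033: 170 days at 1.1% → €97000 × 1.1% × 170/365 = €496.9589
20 Jun – 2 Nov 2033: 136 days at 2.2% → €97000 × 2.2% × 136/365 = €795.1342
3 Nov – 31 Dec 2033: 59 days at 1.55% → €97000 × 1.55% × 59/365 = €243.0315
Total = €1535.1247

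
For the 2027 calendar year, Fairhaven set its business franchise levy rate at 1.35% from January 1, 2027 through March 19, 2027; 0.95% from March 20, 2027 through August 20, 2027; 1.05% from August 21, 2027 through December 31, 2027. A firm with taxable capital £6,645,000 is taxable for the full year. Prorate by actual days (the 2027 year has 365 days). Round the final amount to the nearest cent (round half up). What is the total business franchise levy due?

January 1 – March 19, 2027: 78 days at 1.35% → £6,645,000 × 1.35% × 78/365 = £19,170.3699
March 20 – August 20, 2027: 154 days at 0.95% → £6,645,000 × 0.95% × 154/365 = £26,634.6164
August 21 – December 31, 2027: 133 days at 1.05% → £6,645,000 × 1.05% × 133/365 = £25,423.9521
Total = £71,228.9384

£71,228.94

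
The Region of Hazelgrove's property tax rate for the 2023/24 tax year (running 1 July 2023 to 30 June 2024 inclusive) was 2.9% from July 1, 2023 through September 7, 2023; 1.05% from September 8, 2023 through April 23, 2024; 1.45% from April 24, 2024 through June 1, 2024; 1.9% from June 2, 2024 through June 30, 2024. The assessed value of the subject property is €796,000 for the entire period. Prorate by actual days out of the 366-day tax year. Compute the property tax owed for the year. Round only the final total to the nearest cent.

€12,009.60

July 1 – September 7, 2023: 69 days at 2.9% → €796,000 × 2.9% × 69/366 = €4,351.9016
September 8, 2023 – April 23, 2024: 229 days at 1.05% → €796,000 × 1.05% × 229/366 = €5,229.4590
April 24 – June 1, 2024: 39 days at 1.45% → €796,000 × 1.45% × 39/366 = €1,229.8852
June 2 – June 30, 2024: 29 days at 1.9% → €796,000 × 1.9% × 29/366 = €1,198.3497
Total = €12,009.5956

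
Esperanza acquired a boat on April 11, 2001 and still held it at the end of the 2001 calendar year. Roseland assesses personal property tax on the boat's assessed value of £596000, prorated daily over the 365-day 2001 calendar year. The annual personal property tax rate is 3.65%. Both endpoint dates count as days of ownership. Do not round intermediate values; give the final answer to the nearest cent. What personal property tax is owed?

£15794.00

Days held (April 11 – December 31, 2001): 265 out of 365
Tax = £596000 × 3.65% × 265/365 = £15794.0000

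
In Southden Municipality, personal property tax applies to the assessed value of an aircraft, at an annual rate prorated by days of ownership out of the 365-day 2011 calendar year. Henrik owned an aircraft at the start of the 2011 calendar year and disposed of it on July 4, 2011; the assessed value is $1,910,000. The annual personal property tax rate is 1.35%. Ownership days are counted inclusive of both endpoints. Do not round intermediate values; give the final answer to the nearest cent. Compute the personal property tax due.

Days held (January 1 – July 4, 2011): 185 out of 365
Tax = $1,910,000 × 1.35% × 185/365 = $13,069.1096

$13,069.11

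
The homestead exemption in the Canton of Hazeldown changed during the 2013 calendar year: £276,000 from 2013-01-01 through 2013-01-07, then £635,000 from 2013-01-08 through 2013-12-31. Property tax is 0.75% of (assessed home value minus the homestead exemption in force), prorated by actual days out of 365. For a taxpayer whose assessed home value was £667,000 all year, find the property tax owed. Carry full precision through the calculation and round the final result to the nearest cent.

2013-01-01 to 2013-01-07: 7 days, exemption £276,000 → (£667,000 − £276,000) × 0.75% × 7/365 = £56.2397
2013-01-08 to 2013-12-31: 358 days, exemption £635,000 → (£667,000 − £635,000) × 0.75% × 358/365 = £235.3973
Total = £291.6370

£291.64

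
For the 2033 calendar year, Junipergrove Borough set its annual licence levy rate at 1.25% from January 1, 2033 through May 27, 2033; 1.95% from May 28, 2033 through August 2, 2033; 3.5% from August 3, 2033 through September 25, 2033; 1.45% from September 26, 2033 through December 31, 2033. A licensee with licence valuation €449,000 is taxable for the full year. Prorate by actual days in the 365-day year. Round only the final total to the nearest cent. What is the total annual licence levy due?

January 1 – May 27, 2033: 147 days at 1.25% → €449,000 × 1.25% × 147/365 = €2,260.3767
May 28 – August 2, 2033: 67 days at 1.95% → €449,000 × 1.95% × 67/365 = €1,607.1740
August 3 – September 25, 2033: 54 days at 3.5% → €449,000 × 3.5% × 54/365 = €2,324.9589
September 26 – December 31, 2033: 97 days at 1.45% → €449,000 × 1.45% × 97/365 = €1,730.1877
Total = €7,922.6973

€7,922.70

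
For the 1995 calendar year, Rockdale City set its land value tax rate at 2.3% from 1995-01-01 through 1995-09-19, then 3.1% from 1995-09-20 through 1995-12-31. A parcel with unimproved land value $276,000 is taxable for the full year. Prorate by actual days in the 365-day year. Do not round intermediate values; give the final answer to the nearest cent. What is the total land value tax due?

$6,971.08

1995-01-01 to 1995-09-19: 262 days at 2.3% → $276,000 × 2.3% × 262/365 = $4,556.6466
1995-09-20 to 1995-12-31: 103 days at 3.1% → $276,000 × 3.1% × 103/365 = $2,414.4329
Total = $6,971.0795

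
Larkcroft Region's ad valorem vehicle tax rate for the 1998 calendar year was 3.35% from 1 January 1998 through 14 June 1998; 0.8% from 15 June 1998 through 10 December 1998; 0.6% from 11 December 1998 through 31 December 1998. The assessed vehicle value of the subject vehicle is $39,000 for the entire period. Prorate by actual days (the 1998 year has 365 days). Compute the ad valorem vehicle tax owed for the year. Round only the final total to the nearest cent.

1 January – 14 June 1998: 165 days at 3.35% → $39,000 × 3.35% × 165/365 = $590.6096
15 June – 10 December 1998: 179 days at 0.8% → $39,000 × 0.8% × 179/365 = $153.0082
11 December – 31 December 1998: 21 days at 0.6% → $39,000 × 0.6% × 21/365 = $13.4630
Total = $757.0808

$757.08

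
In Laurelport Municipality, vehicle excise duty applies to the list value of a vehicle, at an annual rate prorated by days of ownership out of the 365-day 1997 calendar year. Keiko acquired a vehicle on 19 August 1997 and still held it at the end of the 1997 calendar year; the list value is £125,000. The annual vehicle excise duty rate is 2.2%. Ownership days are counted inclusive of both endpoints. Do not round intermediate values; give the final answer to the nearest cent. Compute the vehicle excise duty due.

Days held (19 August – 31 December 1997): 135 out of 365
Tax = £125,000 × 2.2% × 135/365 = £1,017.1233

£1,017.12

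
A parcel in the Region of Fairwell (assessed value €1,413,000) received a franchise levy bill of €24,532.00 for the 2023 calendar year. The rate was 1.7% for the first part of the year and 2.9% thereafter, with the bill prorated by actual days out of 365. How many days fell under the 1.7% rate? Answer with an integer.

Let d = days at the first rate; then 365 − d days at the second rate.
€1,413,000 × [1.7%·d + 2.9%·(365−d)] / 365 = €24,532.00
Solving gives d = 354, so the new rate took effect on 21 Dec 2023.

354 days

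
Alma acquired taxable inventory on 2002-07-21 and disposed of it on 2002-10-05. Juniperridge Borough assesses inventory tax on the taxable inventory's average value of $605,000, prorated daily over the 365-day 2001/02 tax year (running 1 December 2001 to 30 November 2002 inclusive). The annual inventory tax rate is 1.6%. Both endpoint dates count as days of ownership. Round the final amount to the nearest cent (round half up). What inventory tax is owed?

Days held (2002-07-21 to 2002-10-05): 77 out of 365
Tax = $605,000 × 1.6% × 77/365 = $2,042.0822

$2,042.08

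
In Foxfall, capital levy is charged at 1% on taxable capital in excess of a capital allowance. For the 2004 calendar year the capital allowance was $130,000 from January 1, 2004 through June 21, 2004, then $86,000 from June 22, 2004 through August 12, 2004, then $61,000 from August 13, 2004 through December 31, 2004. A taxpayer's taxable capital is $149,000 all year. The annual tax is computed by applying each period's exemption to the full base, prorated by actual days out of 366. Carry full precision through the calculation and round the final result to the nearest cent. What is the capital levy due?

January 1 – June 21, 2004: 173 days, exemption $130,000 → ($149,000 − $130,000) × 1% × 173/366 = $89.8087
June 22 – August 12, 2004: 52 days, exemption $86,000 → ($149,000 − $86,000) × 1% × 52/366 = $89.5082
August 13 – December 31, 2004: 141 days, exemption $61,000 → ($149,000 − $61,000) × 1% × 141/366 = $339.0164
Total = $518.3333

$518.33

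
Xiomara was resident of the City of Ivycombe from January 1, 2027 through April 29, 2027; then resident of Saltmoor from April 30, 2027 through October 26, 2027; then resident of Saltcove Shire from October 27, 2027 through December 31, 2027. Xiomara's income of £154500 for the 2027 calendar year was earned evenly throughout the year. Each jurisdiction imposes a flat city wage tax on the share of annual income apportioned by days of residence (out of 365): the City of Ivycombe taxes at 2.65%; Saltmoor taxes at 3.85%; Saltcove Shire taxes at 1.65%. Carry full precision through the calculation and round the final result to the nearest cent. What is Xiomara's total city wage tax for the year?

£4729.18

The City of Ivycombe, January 1 – April 29, 2027: 119 days → £154500 × 2.65% × 119/365 = £1334.8377
Saltmoor, April 30 – October 26, 2027: 180 days → £154500 × 3.85% × 180/365 = £2933.3836
Saltcove Shire, October 27 – December 31, 2027: 66 days → £154500 × 1.65% × 66/365 = £460.9603
Total = £4729.1815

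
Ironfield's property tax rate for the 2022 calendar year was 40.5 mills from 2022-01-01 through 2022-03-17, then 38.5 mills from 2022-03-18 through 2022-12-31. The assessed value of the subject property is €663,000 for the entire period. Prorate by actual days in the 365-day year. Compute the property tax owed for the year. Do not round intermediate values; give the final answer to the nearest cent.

€25,801.60

2022-01-01 to 2022-03-17: 76 days at 40.5 mills → €663,000 × 4.05% × 76/365 = €5,590.9973
2022-03-18 to 2022-12-31: 289 days at 38.5 mills → €663,000 × 3.85% × 289/365 = €20,210.6014
Total = €25,801.5986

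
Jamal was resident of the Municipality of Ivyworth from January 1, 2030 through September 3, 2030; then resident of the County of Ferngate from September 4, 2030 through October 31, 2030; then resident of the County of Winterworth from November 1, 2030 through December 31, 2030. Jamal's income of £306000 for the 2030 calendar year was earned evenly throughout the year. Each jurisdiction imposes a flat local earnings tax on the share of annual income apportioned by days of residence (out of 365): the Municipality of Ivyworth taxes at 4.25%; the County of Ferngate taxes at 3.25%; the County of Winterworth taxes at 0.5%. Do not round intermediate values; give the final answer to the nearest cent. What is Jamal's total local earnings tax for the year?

£10601.01

The Municipality of Ivyworth, January 1 – September 3, 2030: 246 days → £306000 × 4.25% × 246/365 = £8765.0137
The County of Ferngate, September 4 – October 31, 2030: 58 days → £306000 × 3.25% × 58/365 = £1580.3014
The County of Winterworth, November 1 – December 31, 2030: 61 days → £306000 × 0.5% × 61/365 = £255.6986
Total = £10601.0137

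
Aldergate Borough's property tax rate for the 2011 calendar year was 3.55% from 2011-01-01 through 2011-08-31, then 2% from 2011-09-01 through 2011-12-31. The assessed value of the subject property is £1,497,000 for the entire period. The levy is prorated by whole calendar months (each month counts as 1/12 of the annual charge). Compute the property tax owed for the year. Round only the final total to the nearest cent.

£45,409.00

2011-01-01 to 2011-08-31: 8 months at 3.55% → £1,497,000 × 3.55% × 8/12 = £35,429.0000
2011-09-01 to 2011-12-31: 4 months at 2% → £1,497,000 × 2% × 4/12 = £9,980.0000
Total = £45,409.0000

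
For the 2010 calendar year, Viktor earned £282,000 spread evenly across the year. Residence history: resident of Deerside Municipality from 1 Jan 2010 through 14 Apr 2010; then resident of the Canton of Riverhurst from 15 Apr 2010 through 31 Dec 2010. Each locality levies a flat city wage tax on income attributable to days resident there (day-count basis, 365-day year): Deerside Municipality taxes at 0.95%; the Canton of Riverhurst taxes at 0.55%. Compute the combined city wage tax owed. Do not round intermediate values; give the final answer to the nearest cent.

£1,872.40

Deerside Municipality, 1 Jan – 14 Apr 2010: 104 days → £282,000 × 0.95% × 104/365 = £763.3315
The Canton of Riverhurst, 15 Apr – 31 Dec 2010: 261 days → £282,000 × 0.55% × 261/365 = £1,109.0712
Total = £1,872.4027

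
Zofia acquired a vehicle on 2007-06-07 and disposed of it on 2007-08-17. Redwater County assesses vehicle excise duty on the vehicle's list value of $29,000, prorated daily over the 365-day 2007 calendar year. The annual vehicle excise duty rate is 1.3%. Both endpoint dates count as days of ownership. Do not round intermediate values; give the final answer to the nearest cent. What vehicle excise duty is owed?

$74.37

Days held (2007-06-07 to 2007-08-17): 72 out of 365
Tax = $29,000 × 1.3% × 72/365 = $74.3671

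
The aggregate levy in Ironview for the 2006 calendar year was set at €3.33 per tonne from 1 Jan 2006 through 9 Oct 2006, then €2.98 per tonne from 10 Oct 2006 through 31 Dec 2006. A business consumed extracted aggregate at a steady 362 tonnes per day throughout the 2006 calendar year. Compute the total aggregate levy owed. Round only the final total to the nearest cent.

€429,476.80

1 Jan – 9 Oct 2006: 282 days × 362 tonnes/day = 102,084 tonnes at €3.33/tonne → €339,939.72
10 Oct – 31 Dec 2006: 83 days × 362 tonnes/day = 30,046 tonnes at €2.98/tonne → €89,537.08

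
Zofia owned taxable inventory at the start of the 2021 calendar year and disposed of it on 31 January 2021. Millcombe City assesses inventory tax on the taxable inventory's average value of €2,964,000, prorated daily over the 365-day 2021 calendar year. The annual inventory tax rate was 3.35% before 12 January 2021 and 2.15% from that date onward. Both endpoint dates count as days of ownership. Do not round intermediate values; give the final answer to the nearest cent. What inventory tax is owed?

1 January – 11 January 2021: 11 days at 3.35% → €2,964,000 × 3.35% × 11/365 = €2,992.4219
12 January – 31 January 2021: 20 days at 2.15% → €2,964,000 × 2.15% × 20/365 = €3,491.8356
Total = €6,484.2575

€6,484.26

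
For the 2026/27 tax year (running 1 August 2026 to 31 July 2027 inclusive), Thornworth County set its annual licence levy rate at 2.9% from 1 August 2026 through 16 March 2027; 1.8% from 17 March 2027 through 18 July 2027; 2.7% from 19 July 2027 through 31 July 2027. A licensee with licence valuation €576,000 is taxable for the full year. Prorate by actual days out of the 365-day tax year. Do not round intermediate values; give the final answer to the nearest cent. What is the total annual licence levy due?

1 August 2026 – 16 March 2027: 228 days at 2.9% → €576,000 × 2.9% × 228/365 = €10,434.2795
17 March – 18 July 2027: 124 days at 1.8% → €576,000 × 1.8% × 124/365 = €3,522.2795
19 July – 31 July 2027: 13 days at 2.7% → €576,000 × 2.7% × 13/365 = €553.9068
Total = €14,510.4658

€14,510.47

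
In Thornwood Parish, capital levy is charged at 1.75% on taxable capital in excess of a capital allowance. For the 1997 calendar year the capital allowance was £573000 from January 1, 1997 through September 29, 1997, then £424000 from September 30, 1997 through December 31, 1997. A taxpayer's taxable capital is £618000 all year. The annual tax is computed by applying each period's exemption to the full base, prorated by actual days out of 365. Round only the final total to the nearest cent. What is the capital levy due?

January 1 – September 29, 1997: 272 days, exemption £573000 → (£618000 − £573000) × 1.75% × 272/365 = £586.8493
September 30 – December 31, 1997: 93 days, exemption £424000 → (£618000 − £424000) × 1.75% × 93/365 = £865.0274
Total = £1451.8767

£1451.88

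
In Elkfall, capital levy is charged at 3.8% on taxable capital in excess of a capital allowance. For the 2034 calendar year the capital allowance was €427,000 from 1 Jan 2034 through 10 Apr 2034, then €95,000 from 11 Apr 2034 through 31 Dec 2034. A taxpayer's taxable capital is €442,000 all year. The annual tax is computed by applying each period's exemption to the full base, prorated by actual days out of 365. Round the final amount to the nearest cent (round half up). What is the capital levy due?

€9,729.56

1 Jan – 10 Apr 2034: 100 days, exemption €427,000 → (€442,000 − €427,000) × 3.8% × 100/365 = €156.1644
11 Apr – 31 Dec 2034: 265 days, exemption €95,000 → (€442,000 − €95,000) × 3.8% × 265/365 = €9,573.3973
Total = €9,729.5616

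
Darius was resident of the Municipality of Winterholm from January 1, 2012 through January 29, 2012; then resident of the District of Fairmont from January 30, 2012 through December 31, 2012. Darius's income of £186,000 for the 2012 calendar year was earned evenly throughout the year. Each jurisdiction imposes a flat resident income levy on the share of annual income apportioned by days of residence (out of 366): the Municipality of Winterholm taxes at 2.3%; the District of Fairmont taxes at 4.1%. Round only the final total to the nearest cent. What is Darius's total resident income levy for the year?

£7,360.72

The Municipality of Winterholm, January 1 – January 29, 2012: 29 days → £186,000 × 2.3% × 29/366 = £338.9672
The District of Fairmont, January 30 – December 31, 2012: 337 days → £186,000 × 4.1% × 337/366 = £7,021.7541
Total = £7,360.7213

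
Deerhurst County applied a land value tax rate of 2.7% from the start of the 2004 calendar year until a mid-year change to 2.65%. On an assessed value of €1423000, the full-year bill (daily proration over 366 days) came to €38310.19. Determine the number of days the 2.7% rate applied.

Let d = days at the first rate; then 366 − d days at the second rate.
€1423000 × [2.7%·d + 2.65%·(366−d)] / 366 = €38310.19
Solving gives d = 309, so the new rate took effect on 5 Nov 2004.

309 days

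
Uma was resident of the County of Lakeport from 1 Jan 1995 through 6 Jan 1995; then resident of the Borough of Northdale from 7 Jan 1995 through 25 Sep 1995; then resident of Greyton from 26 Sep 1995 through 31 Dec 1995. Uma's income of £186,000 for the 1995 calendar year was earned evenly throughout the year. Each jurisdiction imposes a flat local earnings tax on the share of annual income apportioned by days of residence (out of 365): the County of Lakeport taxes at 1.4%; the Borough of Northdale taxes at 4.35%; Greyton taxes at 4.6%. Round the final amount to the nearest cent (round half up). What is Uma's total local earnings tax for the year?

The County of Lakeport, 1 Jan – 6 Jan 1995: 6 days → £186,000 × 1.4% × 6/365 = £42.8055
The Borough of Northdale, 7 Jan – 25 Sep 1995: 262 days → £186,000 × 4.35% × 262/365 = £5,807.7863
Greyton, 26 Sep – 31 Dec 1995: 97 days → £186,000 × 4.6% × 97/365 = £2,273.7863
Total = £8,124.3781

£8,124.38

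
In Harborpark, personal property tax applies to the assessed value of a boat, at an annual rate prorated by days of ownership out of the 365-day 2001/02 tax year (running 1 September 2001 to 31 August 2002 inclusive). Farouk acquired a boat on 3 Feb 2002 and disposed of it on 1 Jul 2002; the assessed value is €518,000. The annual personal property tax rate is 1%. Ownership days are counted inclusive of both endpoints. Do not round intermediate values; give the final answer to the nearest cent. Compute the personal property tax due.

Days held (3 Feb – 1 Jul 2002): 149 out of 365
Tax = €518,000 × 1% × 149/365 = €2,114.5753

€2,114.58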